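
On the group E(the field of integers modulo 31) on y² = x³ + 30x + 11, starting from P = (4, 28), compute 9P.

(13, 26)

Double-and-add on 9 = (1001)₂. Start with P = (4, 28) for the leading 1-bit.
double: tangent at (4, 28): λ = (3·4² + 30)/(2·28) ≡ 16/25. 25⁻¹ ≡ 5 (mod 31), so λ ≡ 16·5 ≡ 18.
  x = λ² - 4 - 4 = 324 - 8 ≡ 6; y = λ·(4 - 6) - 28 ≡ 29. → (6, 29)
double: tangent at (6, 29): λ = (3·6² + 30)/(2·29) ≡ 14/27. 27⁻¹ ≡ 23 (mod 31) since 27·23 = 621 ≡ 1, so λ ≡ 14·23 ≡ 12.
  x = λ² - 6 - 6 = 144 - 12 ≡ 8; y = λ·(6 - 8) - 29 ≡ 9. → (8, 9)
double: tangent at (8, 9): λ = (3·8² + 30)/(2·9) ≡ 5/18. 18⁻¹ ≡ 19 (mod 31), so λ ≡ 5·19 ≡ 2.
  x = λ² - 8 - 8 = 4 - 16 ≡ 19; y = λ·(8 - 19) - 9 ≡ 0. → (19, 0)
add P: (19, 0) + (4, 28). λ = (28 - 0)/(4 - 19) ≡ 28/16 mod 31. 16⁻¹ ≡ 2 (mod 31), so λ ≡ 25.
  x = λ² - 19 - 4 = 625 - 23 ≡ 13; y = λ·(19 - 13) - 0 ≡ 26. → (13, 26)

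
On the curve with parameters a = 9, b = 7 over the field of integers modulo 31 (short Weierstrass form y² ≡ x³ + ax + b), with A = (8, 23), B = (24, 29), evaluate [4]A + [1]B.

(24, 29)

First 4A:
Repeated addition: build up to 4A.
2A: tangent at (8, 23): λ = (3·8² + 9)/(2·23) ≡ 15/15. 15⁻¹ ≡ 29 (mod 31), so λ ≡ 15·29 ≡ 1.
  x = λ² - 8 - 8 = 1 - 16 ≡ 16; y = λ·(8 - 16) - 23 ≡ 0. → (16, 0)
3A: (16, 0) + (8, 23). λ = (23 - 0)/(8 - 16) ≡ 23/23 mod 31. 23⁻¹ ≡ 27 (mod 31), so λ ≡ 1.
  x = λ² - 16 - 8 = 1 - 24 ≡ 8; y = λ·(16 - 8) - 0 ≡ 8. → (8, 8)
4A: (8, 8) + (8, 23): same x and y₁ ≡ -y₂, so the sum is O.
4A = O.
Finally 4A + B:
O + (24, 29) = (24, 29) (identity).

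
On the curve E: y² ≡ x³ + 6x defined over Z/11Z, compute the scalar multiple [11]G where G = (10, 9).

(10, 2)

Double-and-add on 11 = (1011)₂. Start with G = (10, 9) for the leading 1-bit.
double: tangent at (10, 9): λ = (3·10² + 6)/(2·9) ≡ 9/7. 7⁻¹ ≡ 8 (mod 11) since 7·8 = 56 ≡ 1, so λ ≡ 9·8 ≡ 6.
  x = λ² - 10 - 10 = 36 - 20 ≡ 5; y = λ·(10 - 5) - 9 ≡ 10. → (5, 10)
double: tangent at (5, 10): λ = (3·5² + 6)/(2·10) ≡ 4/9. 9⁻¹ ≡ 5 (mod 11) since 9·5 = 45 ≡ 1, so λ ≡ 4·5 ≡ 9.
  x = λ² - 5 - 5 = 81 - 10 ≡ 5; y = λ·(5 - 5) - 10 ≡ 1. → (5, 1)
add G: (5, 1) + (10, 9). λ = (9 - 1)/(10 - 5) ≡ 8/5 mod 11. 5⁻¹ ≡ 9 (mod 11), so λ ≡ 6.
  x = λ² - 5 - 10 = 36 - 15 ≡ 10; y = λ·(5 - 10) - 1 ≡ 2. → (10, 2)
double: tangent at (10, 2): λ = (3·10² + 6)/(2·2) ≡ 9/4. 4⁻¹ ≡ 3 (mod 11), so λ ≡ 9·3 ≡ 5.
  x = λ² - 10 - 10 = 25 - 20 ≡ 5; y = λ·(10 - 5) - 2 ≡ 1. → (5, 1)
add G: (5, 1) + (10, 9). λ = (9 - 1)/(10 - 5) ≡ 8/5 mod 11. 5⁻¹ ≡ 9 (mod 11) since 5·9 = 45 ≡ 1, so λ ≡ 6.
  x = λ² - 5 - 10 = 36 - 15 ≡ 10; y = λ·(5 - 10) - 1 ≡ 2. → (10, 2)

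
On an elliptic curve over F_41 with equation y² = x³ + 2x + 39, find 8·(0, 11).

Write P = (0, 11).
Repeated addition: build up to 8P.
2P: tangent at (0, 11): λ = (3·0² + 2)/(2·11) ≡ 2/22. 22⁻¹ ≡ 28 (mod 41) since 22·28 = 616 ≡ 1, so λ ≡ 2·28 ≡ 15.
  x = λ² - 0 - 0 = 225 - 0 ≡ 20; y = λ·(0 - 20) - 11 ≡ 17. → (20, 17)
3P: (20, 17) + (0, 11). λ = (11 - 17)/(0 - 20) ≡ 35/21 mod 41. 21⁻¹ ≡ 2 (mod 41) since 21·2 = 42 ≡ 1, so λ ≡ 29.
  x = λ² - 20 - 0 = 841 - 20 ≡ 1; y = λ·(20 - 1) - 17 ≡ 1. → (1, 1)
4P: (1, 1) + (0, 11). λ = (11 - 1)/(0 - 1) ≡ 10/40 mod 41. 40⁻¹ ≡ 40 (mod 41) since 40·40 = 1600 ≡ 1, so λ ≡ 31.
  x = λ² - 1 - 0 = 961 - 1 ≡ 17; y = λ·(1 - 17) - 1 ≡ 36. → (17, 36)
5P: (17, 36) + (0, 11). λ = (11 - 36)/(0 - 17) ≡ 16/24 mod 41. 24⁻¹ ≡ 12 (mod 41) since 24·12 = 288 ≡ 1, so λ ≡ 28.
  x = λ² - 17 - 0 = 784 - 17 ≡ 29; y = λ·(17 - 29) - 36 ≡ 38. → (29, 38)
6P: (29, 38) + (0, 11). λ = (11 - 38)/(0 - 29) ≡ 14/12 mod 41. 12⁻¹ ≡ 24 (mod 41), so λ ≡ 8.
  x = λ² - 29 - 0 = 64 - 29 ≡ 35; y = λ·(29 - 35) - 38 ≡ 37. → (35, 37)
7P: (35, 37) + (0, 11). λ = (11 - 37)/(0 - 35) ≡ 15/6 mod 41. 6⁻¹ ≡ 7 (mod 41) since 6·7 = 42 ≡ 1, so λ ≡ 23.
  x = λ² - 35 - 0 = 529 - 35 ≡ 2; y = λ·(35 - 2) - 37 ≡ 25. → (2, 25)
8P: (2, 25) + (0, 11). λ = (11 - 25)/(0 - 2) ≡ 27/39 mod 41. 39⁻¹ ≡ 20 (mod 41), so λ ≡ 7.
  x = λ² - 2 - 0 = 49 - 2 ≡ 6; y = λ·(2 - 6) - 25 ≡ 29. → (6, 29)

(6, 29)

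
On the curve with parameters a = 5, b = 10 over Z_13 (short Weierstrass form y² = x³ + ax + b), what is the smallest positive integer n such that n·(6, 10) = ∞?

9

2P: tangent at (6, 10): λ = (3·6² + 5)/(2·10) ≡ 9/7. 7⁻¹ ≡ 2 (mod 13), so λ ≡ 9·2 ≡ 5.
  x = λ² - 6 - 6 = 25 - 12 ≡ 0; y = λ·(6 - 0) - 10 ≡ 7. → (0, 7)
3P: (0, 7) + (6, 10). λ = (10 - 7)/(6 - 0) ≡ 3/6 mod 13. 6⁻¹ ≡ 11 (mod 13), so λ ≡ 7.
  x = λ² - 0 - 6 = 49 - 6 ≡ 4; y = λ·(0 - 4) - 7 ≡ 4. → (4, 4)
4P: (4, 4) + (6, 10). λ = (10 - 4)/(6 - 4) ≡ 6/2 mod 13. 2⁻¹ ≡ 7 (mod 13) since 2·7 = 14 ≡ 1, so λ ≡ 3.
  x = λ² - 4 - 6 = 9 - 10 ≡ 12; y = λ·(4 - 12) - 4 ≡ 11. → (12, 11)
5P: (12, 11) + (6, 10). λ = (10 - 11)/(6 - 12) ≡ 12/7 mod 13. 7⁻¹ ≡ 2 (mod 13) since 7·2 = 14 ≡ 1, so λ ≡ 11.
  x = λ² - 12 - 6 = 121 - 18 ≡ 12; y = λ·(12 - 12) - 11 ≡ 2. → (12, 2)
6P: (12, 2) + (6, 10). λ = (10 - 2)/(6 - 12) ≡ 8/7 mod 13. 7⁻¹ ≡ 2 (mod 13), so λ ≡ 3.
  x = λ² - 12 - 6 = 9 - 18 ≡ 4; y = λ·(12 - 4) - 2 ≡ 9. → (4, 9)
7P: (4, 9) + (6, 10). λ = (10 - 9)/(6 - 4) ≡ 1/2 mod 13. 2⁻¹ ≡ 7 (mod 13), so λ ≡ 7.
  x = λ² - 4 - 6 = 49 - 10 ≡ 0; y = λ·(4 - 0) - 9 ≡ 6. → (0, 6)
8P: (0, 6) + (6, 10). λ = (10 - 6)/(6 - 0) ≡ 4/6 mod 13. 6⁻¹ ≡ 11 (mod 13), so λ ≡ 5.
  x = λ² - 0 - 6 = 25 - 6 ≡ 6; y = λ·(0 - 6) - 6 ≡ 3. → (6, 3)
9P: (6, 3) + (6, 10): same x and y₁ ≡ -y₂, so the sum is ∞.
9P = ∞, so the order is 9.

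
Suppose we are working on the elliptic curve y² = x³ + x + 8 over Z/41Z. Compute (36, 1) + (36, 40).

The two points share x = 36 and their y-coordinates satisfy 1 + 40 ≡ 0 (mod 41), so they are inverses. Their sum is O.

O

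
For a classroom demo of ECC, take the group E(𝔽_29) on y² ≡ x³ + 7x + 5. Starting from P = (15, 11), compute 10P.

Double-and-add on 10 = (1010)₂. Start with P = (15, 11) for the leading 1-bit.
double: tangent at (15, 11): λ = (3·15² + 7)/(2·11) ≡ 15/22. 22⁻¹ ≡ 4 (mod 29), so λ ≡ 15·4 ≡ 2.
  x = λ² - 15 - 15 = 4 - 30 ≡ 3; y = λ·(15 - 3) - 11 ≡ 13. → (3, 13)
double: tangent at (3, 13): λ = (3·3² + 7)/(2·13) ≡ 5/26. 26⁻¹ ≡ 19 (mod 29) since 26·19 = 494 ≡ 1, so λ ≡ 5·19 ≡ 8.
  x = λ² - 3 - 3 = 64 - 6 ≡ 0; y = λ·(3 - 0) - 13 ≡ 11. → (0, 11)
add P: (0, 11) + (15, 11). λ = (11 - 11)/(15 - 0) ≡ 0/15 mod 29. 15⁻¹ ≡ 2 (mod 29), so λ ≡ 0.
  x = λ² - 0 - 15 = 0 - 15 ≡ 14; y = λ·(0 - 14) - 11 ≡ 18. → (14, 18)
double: tangent at (14, 18): λ = (3·14² + 7)/(2·18) ≡ 15/7. 7⁻¹ ≡ 25 (mod 29), so λ ≡ 15·25 ≡ 27.
  x = λ² - 14 - 14 = 729 - 28 ≡ 5; y = λ·(14 - 5) - 18 ≡ 22. → (5, 22)

(5, 22)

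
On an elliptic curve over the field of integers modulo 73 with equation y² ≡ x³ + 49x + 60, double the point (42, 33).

(56, 64)

tangent at (42, 33): λ = (3·42² + 49)/(2·33) ≡ 12/66. 66⁻¹ ≡ 52 (mod 73), so λ ≡ 12·52 ≡ 40.
  x = λ² - 42 - 42 = 1600 - 84 ≡ 56; y = λ·(42 - 56) - 33 ≡ 64. → (56, 64)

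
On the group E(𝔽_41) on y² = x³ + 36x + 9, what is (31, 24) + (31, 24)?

tangent at (31, 24): λ = (3·31² + 36)/(2·24) ≡ 8/7. 7⁻¹ ≡ 6 (mod 41), so λ ≡ 8·6 ≡ 7.
  x = λ² - 31 - 31 = 49 - 62 ≡ 28; y = λ·(31 - 28) - 24 ≡ 38. → (28, 38)

(28, 38)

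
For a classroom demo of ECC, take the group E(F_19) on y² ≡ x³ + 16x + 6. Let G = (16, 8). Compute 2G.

(13, 6)

tangent at (16, 8): λ = (3·16² + 16)/(2·8) ≡ 5/16. 16⁻¹ ≡ 6 (mod 19), so λ ≡ 5·6 ≡ 11.
  x = λ² - 16 - 16 = 121 - 32 ≡ 13; y = λ·(16 - 13) - 8 ≡ 6. → (13, 6)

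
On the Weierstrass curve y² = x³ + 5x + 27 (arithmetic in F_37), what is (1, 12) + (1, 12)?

tangent at (1, 12): λ = (3·1² + 5)/(2·12) ≡ 8/24. 24⁻¹ ≡ 17 (mod 37), so λ ≡ 8·17 ≡ 25.
  x = λ² - 1 - 1 = 625 - 2 ≡ 31; y = λ·(1 - 31) - 12 ≡ 15. → (31, 15)

(31, 15)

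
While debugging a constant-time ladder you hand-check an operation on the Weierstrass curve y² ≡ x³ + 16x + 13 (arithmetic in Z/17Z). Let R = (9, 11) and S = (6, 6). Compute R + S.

(1, 8)

(9, 11) + (6, 6). λ = (6 - 11)/(6 - 9) ≡ 12/14 mod 17. 14⁻¹ ≡ 11 (mod 17), so λ ≡ 13.
  x = λ² - 9 - 6 = 169 - 15 ≡ 1; y = λ·(9 - 1) - 11 ≡ 8. → (1, 8)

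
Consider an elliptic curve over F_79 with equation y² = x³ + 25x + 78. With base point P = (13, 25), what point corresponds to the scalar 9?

Double-and-add on 9 = (1001)₂. Start with P = (13, 25) for the leading 1-bit.
double: tangent at (13, 25): λ = (3·13² + 25)/(2·25) ≡ 58/50. 50⁻¹ ≡ 49 (mod 79), so λ ≡ 58·49 ≡ 77.
  x = λ² - 13 - 13 = 5929 - 26 ≡ 57; y = λ·(13 - 57) - 25 ≡ 63. → (57, 63)
double: tangent at (57, 63): λ = (3·57² + 25)/(2·63) ≡ 55/47. 47⁻¹ ≡ 37 (mod 79), so λ ≡ 55·37 ≡ 60.
  x = λ² - 57 - 57 = 3600 - 114 ≡ 10; y = λ·(57 - 10) - 63 ≡ 71. → (10, 71)
double: tangent at (10, 71): λ = (3·10² + 25)/(2·71) ≡ 9/63. 63⁻¹ ≡ 74 (mod 79), so λ ≡ 9·74 ≡ 34.
  x = λ² - 10 - 10 = 1156 - 20 ≡ 30; y = λ·(10 - 30) - 71 ≡ 39. → (30, 39)
add P: (30, 39) + (13, 25). λ = (25 - 39)/(13 - 30) ≡ 65/62 mod 79. 62⁻¹ ≡ 65 (mod 79) since 62·65 = 4030 ≡ 1, so λ ≡ 38.
  x = λ² - 30 - 13 = 1444 - 43 ≡ 58; y = λ·(30 - 58) - 39 ≡ 3. → (58, 3)

(58, 3)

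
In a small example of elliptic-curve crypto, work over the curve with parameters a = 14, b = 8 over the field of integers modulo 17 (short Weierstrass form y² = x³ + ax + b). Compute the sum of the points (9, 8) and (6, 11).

(3, 3)

(9, 8) + (6, 11). λ = (11 - 8)/(6 - 9) ≡ 3/14 mod 17. 14⁻¹ ≡ 11 (mod 17) since 14·11 = 154 ≡ 1, so λ ≡ 16.
  x = λ² - 9 - 6 = 256 - 15 ≡ 3; y = λ·(9 - 3) - 8 ≡ 3. → (3, 3)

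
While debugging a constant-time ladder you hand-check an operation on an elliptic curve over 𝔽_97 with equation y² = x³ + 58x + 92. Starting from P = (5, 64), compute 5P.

(2, 33)

Repeated addition: build up to 5P.
2P: tangent at (5, 64): λ = (3·5² + 58)/(2·64) ≡ 36/31. 31⁻¹ ≡ 72 (mod 97), so λ ≡ 36·72 ≡ 70.
  x = λ² - 5 - 5 = 4900 - 10 ≡ 40; y = λ·(5 - 40) - 64 ≡ 8. → (40, 8)
3P: (40, 8) + (5, 64). λ = (64 - 8)/(5 - 40) ≡ 56/62 mod 97. 62⁻¹ ≡ 36 (mod 97), so λ ≡ 76.
  x = λ² - 40 - 5 = 5776 - 45 ≡ 8; y = λ·(40 - 8) - 8 ≡ 96. → (8, 96)
4P: (8, 96) + (5, 64). λ = (64 - 96)/(5 - 8) ≡ 65/94 mod 97. 94⁻¹ ≡ 32 (mod 97) since 94·32 = 3008 ≡ 1, so λ ≡ 43.
  x = λ² - 8 - 5 = 1849 - 13 ≡ 90; y = λ·(8 - 90) - 96 ≡ 64. → (90, 64)
5P: (90, 64) + (5, 64). λ = (64 - 64)/(5 - 90) ≡ 0/12 mod 97. 12⁻¹ ≡ 89 (mod 97), so λ ≡ 0.
  x = λ² - 90 - 5 = 0 - 95 ≡ 2; y = λ·(90 - 2) - 64 ≡ 33. → (2, 33)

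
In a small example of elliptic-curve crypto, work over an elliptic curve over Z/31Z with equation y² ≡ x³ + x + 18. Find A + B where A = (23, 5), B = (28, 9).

(29, 15)

(23, 5) + (28, 9). λ = (9 - 5)/(28 - 23) ≡ 4/5 mod 31. 5⁻¹ ≡ 25 (mod 31) since 5·25 = 125 ≡ 1, so λ ≡ 7.
  x = λ² - 23 - 28 = 49 - 51 ≡ 29; y = λ·(23 - 29) - 5 ≡ 15. → (29, 15)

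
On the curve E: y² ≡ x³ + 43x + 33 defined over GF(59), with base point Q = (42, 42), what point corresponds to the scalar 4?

Double-and-add on 4 = (100)₂. Start with Q = (42, 42) for the leading 1-bit.
double: tangent at (42, 42): λ = (3·42² + 43)/(2·42) ≡ 25/25. 25⁻¹ ≡ 26 (mod 59), so λ ≡ 25·26 ≡ 1.
  x = λ² - 42 - 42 = 1 - 84 ≡ 35; y = λ·(42 - 35) - 42 ≡ 24. → (35, 24)
double: tangent at (35, 24): λ = (3·35² + 43)/(2·24) ≡ 1/48. 48⁻¹ ≡ 16 (mod 59), so λ ≡ 1·16 ≡ 16.
  x = λ² - 35 - 35 = 256 - 70 ≡ 9; y = λ·(35 - 9) - 24 ≡ 38. → (9, 38)

(9, 38)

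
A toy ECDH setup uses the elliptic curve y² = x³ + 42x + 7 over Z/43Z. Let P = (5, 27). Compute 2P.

(15, 23)

tangent at (5, 27): λ = (3·5² + 42)/(2·27) ≡ 31/11. 11⁻¹ ≡ 4 (mod 43), so λ ≡ 31·4 ≡ 38.
  x = λ² - 5 - 5 = 1444 - 10 ≡ 15; y = λ·(5 - 15) - 27 ≡ 23. → (15, 23)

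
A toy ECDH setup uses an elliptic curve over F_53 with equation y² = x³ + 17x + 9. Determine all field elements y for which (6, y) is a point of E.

3, 50

x³ + 17x + 9 = 327 ≡ 9 (mod 53).
Square roots of 9 mod 53: 3 and 50 (since 3² = 9 ≡ 9).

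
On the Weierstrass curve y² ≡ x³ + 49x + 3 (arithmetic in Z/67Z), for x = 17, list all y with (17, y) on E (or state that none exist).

11, 56

x³ + 49x + 3 = 5749 ≡ 54 (mod 67).
Square roots of 54 mod 67: 11 and 56 (since 11² = 121 ≡ 54).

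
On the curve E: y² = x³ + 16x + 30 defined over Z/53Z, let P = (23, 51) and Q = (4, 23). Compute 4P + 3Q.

(28, 8)

First 4P:
Repeated addition: build up to 4P.
2P: tangent at (23, 51): λ = (3·23² + 16)/(2·51) ≡ 13/49. 49⁻¹ ≡ 13 (mod 53), so λ ≡ 13·13 ≡ 10.
  x = λ² - 23 - 23 = 100 - 46 ≡ 1; y = λ·(23 - 1) - 51 ≡ 10. → (1, 10)
3P: (1, 10) + (23, 51). λ = (51 - 10)/(23 - 1) ≡ 41/22 mod 53. 22⁻¹ ≡ 41 (mod 53), so λ ≡ 38.
  x = λ² - 1 - 23 = 1444 - 24 ≡ 42; y = λ·(1 - 42) - 10 ≡ 22. → (42, 22)
4P: (42, 22) + (23, 51). λ = (51 - 22)/(23 - 42) ≡ 29/34 mod 53. 34⁻¹ ≡ 39 (mod 53), so λ ≡ 18.
  x = λ² - 42 - 23 = 324 - 65 ≡ 47; y = λ·(42 - 47) - 22 ≡ 47. → (47, 47)
4P = (47, 47).
Next 3Q:
Repeated addition: build up to 3Q.
2Q: tangent at (4, 23): λ = (3·4² + 16)/(2·23) ≡ 11/46. 46⁻¹ ≡ 15 (mod 53), so λ ≡ 11·15 ≡ 6.
  x = λ² - 4 - 4 = 36 - 8 ≡ 28; y = λ·(4 - 28) - 23 ≡ 45. → (28, 45)
3Q: (28, 45) + (4, 23). λ = (23 - 45)/(4 - 28) ≡ 31/29 mod 53. 29⁻¹ ≡ 11 (mod 53) since 29·11 = 319 ≡ 1, so λ ≡ 23.
  x = λ² - 28 - 4 = 529 - 32 ≡ 20; y = λ·(28 - 20) - 45 ≡ 33. → (20, 33)
3Q = (20, 33).
Finally 4P + 3Q:
(47, 47) + (20, 33). λ = (33 - 47)/(20 - 47) ≡ 39/26 mod 53. 26⁻¹ ≡ 51 (mod 53), so λ ≡ 28.
  x = λ² - 47 - 20 = 784 - 67 ≡ 28; y = λ·(47 - 28) - 47 ≡ 8. → (28, 8)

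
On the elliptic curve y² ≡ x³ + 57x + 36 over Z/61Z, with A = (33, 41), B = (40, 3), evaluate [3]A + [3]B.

(13, 30)

First 3A:
Repeated addition: build up to 3A.
2A: tangent at (33, 41): λ = (3·33² + 57)/(2·41) ≡ 30/21. 21⁻¹ ≡ 32 (mod 61), so λ ≡ 30·32 ≡ 45.
  x = λ² - 33 - 33 = 2025 - 66 ≡ 7; y = λ·(33 - 7) - 41 ≡ 31. → (7, 31)
3A: (7, 31) + (33, 41). λ = (41 - 31)/(33 - 7) ≡ 10/26 mod 61. 26⁻¹ ≡ 54 (mod 61), so λ ≡ 52.
  x = λ² - 7 - 33 = 2704 - 40 ≡ 41; y = λ·(7 - 41) - 31 ≡ 31. → (41, 31)
3A = (41, 31).
Next 3B:
Repeated addition: build up to 3B.
2B: tangent at (40, 3): λ = (3·40² + 57)/(2·3) ≡ 38/6. 6⁻¹ ≡ 51 (mod 61) since 6·51 = 306 ≡ 1, so λ ≡ 38·51 ≡ 47.
  x = λ² - 40 - 40 = 2209 - 80 ≡ 55; y = λ·(40 - 55) - 3 ≡ 24. → (55, 24)
3B: (55, 24) + (40, 3). λ = (3 - 24)/(40 - 55) ≡ 40/46 mod 61. 46⁻¹ ≡ 4 (mod 61) since 46·4 = 184 ≡ 1, so λ ≡ 38.
  x = λ² - 55 - 40 = 1444 - 95 ≡ 7; y = λ·(55 - 7) - 24 ≡ 31. → (7, 31)
3B = (7, 31).
Finally 3A + 3B:
(41, 31) + (7, 31). λ = (31 - 31)/(7 - 41) ≡ 0/27 mod 61. 27⁻¹ ≡ 52 (mod 61), so λ ≡ 0.
  x = λ² - 41 - 7 = 0 - 48 ≡ 13; y = λ·(41 - 13) - 31 ≡ 30. → (13, 30)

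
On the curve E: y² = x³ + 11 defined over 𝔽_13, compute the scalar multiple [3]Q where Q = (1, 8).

(10, 7)

Repeated addition: build up to 3Q.
2Q: tangent at (1, 8): λ = (3·1² + 0)/(2·8) ≡ 3/3. 3⁻¹ ≡ 9 (mod 13) since 3·9 = 27 ≡ 1, so λ ≡ 3·9 ≡ 1.
  x = λ² - 1 - 1 = 1 - 2 ≡ 12; y = λ·(1 - 12) - 8 ≡ 7. → (12, 7)
3Q: (12, 7) + (1, 8). λ = (8 - 7)/(1 - 12) ≡ 1/2 mod 13. 2⁻¹ ≡ 7 (mod 13), so λ ≡ 7.
  x = λ² - 12 - 1 = 49 - 13 ≡ 10; y = λ·(12 - 10) - 7 ≡ 7. → (10, 7)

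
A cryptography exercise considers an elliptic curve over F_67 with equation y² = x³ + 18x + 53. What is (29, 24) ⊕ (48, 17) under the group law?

(46, 14)

(29, 24) + (48, 17). λ = (17 - 24)/(48 - 29) ≡ 60/19 mod 67. 19⁻¹ ≡ 60 (mod 67) since 19·60 = 1140 ≡ 1, so λ ≡ 49.
  x = λ² - 29 - 48 = 2401 - 77 ≡ 46; y = λ·(29 - 46) - 24 ≡ 14. → (46, 14)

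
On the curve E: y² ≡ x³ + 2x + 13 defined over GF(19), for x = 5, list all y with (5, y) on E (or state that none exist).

none

x³ + 2x + 13 = 148 ≡ 15 (mod 19).
15 is a non-residue mod 19; no y exists.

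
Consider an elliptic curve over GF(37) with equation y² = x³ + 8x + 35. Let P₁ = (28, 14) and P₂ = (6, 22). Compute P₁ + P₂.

(28, 14) + (6, 22). λ = (22 - 14)/(6 - 28) ≡ 8/15 mod 37. 15⁻¹ ≡ 5 (mod 37), so λ ≡ 3.
  x = λ² - 28 - 6 = 9 - 34 ≡ 12; y = λ·(28 - 12) - 14 ≡ 34. → (12, 34)

(12, 34)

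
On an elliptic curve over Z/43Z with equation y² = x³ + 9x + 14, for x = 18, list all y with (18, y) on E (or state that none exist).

17, 26

x³ + 9x + 14 = 6008 ≡ 31 (mod 43).
Square roots of 31 mod 43: 17 and 26 (since 17² = 289 ≡ 31).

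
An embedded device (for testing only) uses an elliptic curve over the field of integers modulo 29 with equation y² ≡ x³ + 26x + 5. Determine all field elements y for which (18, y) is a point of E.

x³ + 26x + 5 = 6305 ≡ 12 (mod 29).
12 is a non-residue mod 29; no y exists.

none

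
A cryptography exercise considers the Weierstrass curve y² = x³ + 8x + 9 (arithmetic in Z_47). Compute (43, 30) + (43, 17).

O

The two points share x = 43 and their y-coordinates satisfy 30 + 17 ≡ 0 (mod 47), so they are inverses. Their sum is O.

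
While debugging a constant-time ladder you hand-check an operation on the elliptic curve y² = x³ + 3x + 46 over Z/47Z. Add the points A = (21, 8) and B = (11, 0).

(21, 8) + (11, 0). λ = (0 - 8)/(11 - 21) ≡ 39/37 mod 47. 37⁻¹ ≡ 14 (mod 47), so λ ≡ 29.
  x = λ² - 21 - 11 = 841 - 32 ≡ 10; y = λ·(21 - 10) - 8 ≡ 29. → (10, 29)

(10, 29)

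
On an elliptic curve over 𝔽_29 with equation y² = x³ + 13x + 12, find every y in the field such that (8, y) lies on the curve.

none

x³ + 13x + 12 = 628 ≡ 19 (mod 29).
19 is a non-residue mod 29; no y exists.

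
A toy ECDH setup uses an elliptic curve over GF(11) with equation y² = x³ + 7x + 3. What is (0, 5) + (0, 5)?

tangent at (0, 5): λ = (3·0² + 7)/(2·5) ≡ 7/10. 10⁻¹ ≡ 10 (mod 11) since 10·10 = 100 ≡ 1, so λ ≡ 7·10 ≡ 4.
  x = λ² - 0 - 0 = 16 - 0 ≡ 5; y = λ·(0 - 5) - 5 ≡ 8. → (5, 8)

(5, 8)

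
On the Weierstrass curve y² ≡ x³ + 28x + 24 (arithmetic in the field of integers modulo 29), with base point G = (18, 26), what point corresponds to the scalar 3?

Repeated addition: build up to 3G.
2G: tangent at (18, 26): λ = (3·18² + 28)/(2·26) ≡ 14/23. 23⁻¹ ≡ 24 (mod 29), so λ ≡ 14·24 ≡ 17.
  x = λ² - 18 - 18 = 289 - 36 ≡ 21; y = λ·(18 - 21) - 26 ≡ 10. → (21, 10)
3G: (21, 10) + (18, 26). λ = (26 - 10)/(18 - 21) ≡ 16/26 mod 29. 26⁻¹ ≡ 19 (mod 29) since 26·19 = 494 ≡ 1, so λ ≡ 14.
  x = λ² - 21 - 18 = 196 - 39 ≡ 12; y = λ·(21 - 12) - 10 ≡ 0. → (12, 0)

(12, 0)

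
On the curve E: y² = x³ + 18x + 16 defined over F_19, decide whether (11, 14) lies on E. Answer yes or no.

y² = 14² ≡ 6; x³ + 18x + 16 = 1545 ≡ 6 (mod 19). 6 = 6.

yes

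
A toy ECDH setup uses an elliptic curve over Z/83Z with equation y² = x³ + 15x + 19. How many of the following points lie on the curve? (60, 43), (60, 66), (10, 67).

2

(60, 43): 43² ≡ 23, rhs ≡ 40 → off.
(60, 66): 66² ≡ 40, rhs ≡ 40 → on.
(10, 67): 67² ≡ 7, rhs ≡ 7 → on.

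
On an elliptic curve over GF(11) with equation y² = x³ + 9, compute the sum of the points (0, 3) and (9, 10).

(6, 7)

(0, 3) + (9, 10). λ = (10 - 3)/(9 - 0) ≡ 7/9 mod 11. 9⁻¹ ≡ 5 (mod 11) since 9·5 = 45 ≡ 1, so λ ≡ 2.
  x = λ² - 0 - 9 = 4 - 9 ≡ 6; y = λ·(0 - 6) - 3 ≡ 7. → (6, 7)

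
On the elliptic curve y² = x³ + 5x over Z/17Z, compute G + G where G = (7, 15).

(2, 16)

tangent at (7, 15): λ = (3·7² + 5)/(2·15) ≡ 16/13. 13⁻¹ ≡ 4 (mod 17), so λ ≡ 16·4 ≡ 13.
  x = λ² - 7 - 7 = 169 - 14 ≡ 2; y = λ·(7 - 2) - 15 ≡ 16. → (2, 16)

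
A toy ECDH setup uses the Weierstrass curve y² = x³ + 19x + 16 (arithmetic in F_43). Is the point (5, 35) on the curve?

y² = 35² ≡ 21; x³ + 19x + 16 = 236 ≡ 21 (mod 43). 21 = 21.

yes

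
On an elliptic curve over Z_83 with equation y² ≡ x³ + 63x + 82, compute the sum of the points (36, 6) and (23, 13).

(36, 6) + (23, 13). λ = (13 - 6)/(23 - 36) ≡ 7/70 mod 83. 70⁻¹ ≡ 51 (mod 83), so λ ≡ 25.
  x = λ² - 36 - 23 = 625 - 59 ≡ 68; y = λ·(36 - 68) - 6 ≡ 24. → (68, 24)

(68, 24)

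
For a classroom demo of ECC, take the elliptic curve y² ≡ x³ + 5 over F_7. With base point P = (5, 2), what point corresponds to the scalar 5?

(6, 5)

Repeated addition: build up to 5P.
2P: tangent at (5, 2): λ = (3·5² + 0)/(2·2) ≡ 5/4. 4⁻¹ ≡ 2 (mod 7) since 4·2 = 8 ≡ 1, so λ ≡ 5·2 ≡ 3.
  x = λ² - 5 - 5 = 9 - 10 ≡ 6; y = λ·(5 - 6) - 2 ≡ 2. → (6, 2)
3P: (6, 2) + (5, 2). λ = (2 - 2)/(5 - 6) ≡ 0/6 mod 7. 6⁻¹ ≡ 6 (mod 7), so λ ≡ 0.
  x = λ² - 6 - 5 = 0 - 11 ≡ 3; y = λ·(6 - 3) - 2 ≡ 5. → (3, 5)
4P: (3, 5) + (5, 2). λ = (2 - 5)/(5 - 3) ≡ 4/2 mod 7. 2⁻¹ ≡ 4 (mod 7) since 2·4 = 8 ≡ 1, so λ ≡ 2.
  x = λ² - 3 - 5 = 4 - 8 ≡ 3; y = λ·(3 - 3) - 5 ≡ 2. → (3, 2)
5P: (3, 2) + (5, 2). λ = (2 - 2)/(5 - 3) ≡ 0/2 mod 7. 2⁻¹ ≡ 4 (mod 7) since 2·4 = 8 ≡ 1, so λ ≡ 0.
  x = λ² - 3 - 5 = 0 - 8 ≡ 6; y = λ·(3 - 6) - 2 ≡ 5. → (6, 5)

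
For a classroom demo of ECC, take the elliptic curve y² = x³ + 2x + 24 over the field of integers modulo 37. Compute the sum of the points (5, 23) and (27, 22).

(30, 0)

(5, 23) + (27, 22). λ = (22 - 23)/(27 - 5) ≡ 36/22 mod 37. 22⁻¹ ≡ 32 (mod 37) since 22·32 = 704 ≡ 1, so λ ≡ 5.
  x = λ² - 5 - 27 = 25 - 32 ≡ 30; y = λ·(5 - 30) - 23 ≡ 0. → (30, 0)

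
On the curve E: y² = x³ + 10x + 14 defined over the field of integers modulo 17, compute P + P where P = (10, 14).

tangent at (10, 14): λ = (3·10² + 10)/(2·14) ≡ 4/11. 11⁻¹ ≡ 14 (mod 17), so λ ≡ 4·14 ≡ 5.
  x = λ² - 10 - 10 = 25 - 20 ≡ 5; y = λ·(10 - 5) - 14 ≡ 11. → (5, 11)

(5, 11)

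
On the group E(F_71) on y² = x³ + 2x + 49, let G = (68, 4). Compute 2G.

tangent at (68, 4): λ = (3·68² + 2)/(2·4) ≡ 29/8. 8⁻¹ ≡ 9 (mod 71), so λ ≡ 29·9 ≡ 48.
  x = λ² - 68 - 68 = 2304 - 136 ≡ 38; y = λ·(68 - 38) - 4 ≡ 16. → (38, 16)

(38, 16)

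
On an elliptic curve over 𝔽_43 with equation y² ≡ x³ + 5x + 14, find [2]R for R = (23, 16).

(13, 30)

tangent at (23, 16): λ = (3·23² + 5)/(2·16) ≡ 1/32. 32⁻¹ ≡ 39 (mod 43), so λ ≡ 1·39 ≡ 39.
  x = λ² - 23 - 23 = 1521 - 46 ≡ 13; y = λ·(23 - 13) - 16 ≡ 30. → (13, 30)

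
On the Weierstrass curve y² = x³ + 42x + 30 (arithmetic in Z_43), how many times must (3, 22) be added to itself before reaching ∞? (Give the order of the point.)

2P: tangent at (3, 22): λ = (3·3² + 42)/(2·22) ≡ 26/1. 1⁻¹ ≡ 1 (mod 43) since 1·1 = 1 ≡ 1, so λ ≡ 26·1 ≡ 26.
  x = λ² - 3 - 3 = 676 - 6 ≡ 25; y = λ·(3 - 25) - 22 ≡ 8. → (25, 8)
3P: (25, 8) + (3, 22). λ = (22 - 8)/(3 - 25) ≡ 14/21 mod 43. 21⁻¹ ≡ 41 (mod 43), so λ ≡ 15.
  x = λ² - 25 - 3 = 225 - 28 ≡ 25; y = λ·(25 - 25) - 8 ≡ 35. → (25, 35)
4P: (25, 35) + (3, 22). λ = (22 - 35)/(3 - 25) ≡ 30/21 mod 43. 21⁻¹ ≡ 41 (mod 43), so λ ≡ 26.
  x = λ² - 25 - 3 = 676 - 28 ≡ 3; y = λ·(25 - 3) - 35 ≡ 21. → (3, 21)
5P: (3, 21) + (3, 22): same x and y₁ ≡ -y₂, so the sum is ∞.
5P = ∞, so the order is 5.

5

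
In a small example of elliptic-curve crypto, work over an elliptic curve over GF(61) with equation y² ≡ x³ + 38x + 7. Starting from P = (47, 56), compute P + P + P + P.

(9, 38)

Double-and-add on 4 = (100)₂. Start with P = (47, 56) for the leading 1-bit.
double: tangent at (47, 56): λ = (3·47² + 38)/(2·56) ≡ 16/51. 51⁻¹ ≡ 6 (mod 61), so λ ≡ 16·6 ≡ 35.
  x = λ² - 47 - 47 = 1225 - 94 ≡ 33; y = λ·(47 - 33) - 56 ≡ 7. → (33, 7)
double: tangent at (33, 7): λ = (3·33² + 38)/(2·7) ≡ 11/14. 14⁻¹ ≡ 48 (mod 61) since 14·48 = 672 ≡ 1, so λ ≡ 11·48 ≡ 40.
  x = λ² - 33 - 33 = 1600 - 66 ≡ 9; y = λ·(33 - 9) - 7 ≡ 38. → (9, 38)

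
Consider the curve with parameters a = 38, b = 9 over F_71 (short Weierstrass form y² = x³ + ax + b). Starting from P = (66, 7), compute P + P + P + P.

Double-and-add on 4 = (100)₂. Start with P = (66, 7) for the leading 1-bit.
double: tangent at (66, 7): λ = (3·66² + 38)/(2·7) ≡ 42/14. 14⁻¹ ≡ 66 (mod 71) since 14·66 = 924 ≡ 1, so λ ≡ 42·66 ≡ 3.
  x = λ² - 66 - 66 = 9 - 132 ≡ 19; y = λ·(66 - 19) - 7 ≡ 63. → (19, 63)
double: tangent at (19, 63): λ = (3·19² + 38)/(2·63) ≡ 56/55. 55⁻¹ ≡ 31 (mod 71) since 55·31 = 1705 ≡ 1, so λ ≡ 56·31 ≡ 32.
  x = λ² - 19 - 19 = 1024 - 38 ≡ 63; y = λ·(19 - 63) - 63 ≡ 20. → (63, 20)

(63, 20)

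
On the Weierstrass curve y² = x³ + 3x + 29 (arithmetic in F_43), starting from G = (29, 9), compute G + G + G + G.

(33, 17)

Double-and-add on 4 = (100)₂. Start with G = (29, 9) for the leading 1-bit.
double: tangent at (29, 9): λ = (3·29² + 3)/(2·9) ≡ 32/18. 18⁻¹ ≡ 12 (mod 43), so λ ≡ 32·12 ≡ 40.
  x = λ² - 29 - 29 = 1600 - 58 ≡ 37; y = λ·(29 - 37) - 9 ≡ 15. → (37, 15)
double: tangent at (37, 15): λ = (3·37² + 3)/(2·15) ≡ 25/30. 30⁻¹ ≡ 33 (mod 43), so λ ≡ 25·33 ≡ 8.
  x = λ² - 37 - 37 = 64 - 74 ≡ 33; y = λ·(37 - 33) - 15 ≡ 17. → (33, 17)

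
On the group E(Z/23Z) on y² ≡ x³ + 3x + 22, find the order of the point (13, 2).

11

2P: tangent at (13, 2): λ = (3·13² + 3)/(2·2) ≡ 4/4. 4⁻¹ ≡ 6 (mod 23), so λ ≡ 4·6 ≡ 1.
  x = λ² - 13 - 13 = 1 - 26 ≡ 21; y = λ·(13 - 21) - 2 ≡ 13. → (21, 13)
3P: (21, 13) + (13, 2). λ = (2 - 13)/(13 - 21) ≡ 12/15 mod 23. 15⁻¹ ≡ 20 (mod 23), so λ ≡ 10.
  x = λ² - 21 - 13 = 100 - 34 ≡ 20; y = λ·(21 - 20) - 13 ≡ 20. → (20, 20)
4P: (20, 20) + (13, 2). λ = (2 - 20)/(13 - 20) ≡ 5/16 mod 23. 16⁻¹ ≡ 13 (mod 23) since 16·13 = 208 ≡ 1, so λ ≡ 19.
  x = λ² - 20 - 13 = 361 - 33 ≡ 6; y = λ·(20 - 6) - 20 ≡ 16. → (6, 16)
5P: (6, 16) + (13, 2). λ = (2 - 16)/(13 - 6) ≡ 9/7 mod 23. 7⁻¹ ≡ 10 (mod 23), so λ ≡ 21.
  x = λ² - 6 - 13 = 441 - 19 ≡ 8; y = λ·(6 - 8) - 16 ≡ 11. → (8, 11)
6P: (8, 11) + (13, 2). λ = (2 - 11)/(13 - 8) ≡ 14/5 mod 23. 5⁻¹ ≡ 14 (mod 23), so λ ≡ 12.
  x = λ² - 8 - 13 = 144 - 21 ≡ 8; y = λ·(8 - 8) - 11 ≡ 12. → (8, 12)
7P: (8, 12) + (13, 2). λ = (2 - 12)/(13 - 8) ≡ 13/5 mod 23. 5⁻¹ ≡ 14 (mod 23) since 5·14 = 70 ≡ 1, so λ ≡ 21.
  x = λ² - 8 - 13 = 441 - 21 ≡ 6; y = λ·(8 - 6) - 12 ≡ 7. → (6, 7)
8P: (6, 7) + (13, 2). λ = (2 - 7)/(13 - 6) ≡ 18/7 mod 23. 7⁻¹ ≡ 10 (mod 23) since 7·10 = 70 ≡ 1, so λ ≡ 19.
  x = λ² - 6 - 13 = 361 - 19 ≡ 20; y = λ·(6 - 20) - 7 ≡ 3. → (20, 3)
9P: (20, 3) + (13, 2). λ = (2 - 3)/(13 - 20) ≡ 22/16 mod 23. 16⁻¹ ≡ 13 (mod 23), so λ ≡ 10.
  x = λ² - 20 - 13 = 100 - 33 ≡ 21; y = λ·(20 - 21) - 3 ≡ 10. → (21, 10)
10P: (21, 10) + (13, 2). λ = (2 - 10)/(13 - 21) ≡ 15/15 mod 23. 15⁻¹ ≡ 20 (mod 23), so λ ≡ 1.
  x = λ² - 21 - 13 = 1 - 34 ≡ 13; y = λ·(21 - 13) - 10 ≡ 21. → (13, 21)
11P: (13, 21) + (13, 2): same x and y₁ ≡ -y₂, so the sum is 𝒪.
11P = 𝒪, so the order is 11.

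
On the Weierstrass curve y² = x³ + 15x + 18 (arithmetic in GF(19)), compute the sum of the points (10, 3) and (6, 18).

(4, 3)

(10, 3) + (6, 18). λ = (18 - 3)/(6 - 10) ≡ 15/15 mod 19. 15⁻¹ ≡ 14 (mod 19), so λ ≡ 1.
  x = λ² - 10 - 6 = 1 - 16 ≡ 4; y = λ·(10 - 4) - 3 ≡ 3. → (4, 3)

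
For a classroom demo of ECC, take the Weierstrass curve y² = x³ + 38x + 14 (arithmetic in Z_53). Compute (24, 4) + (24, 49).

O

The two points share x = 24 and their y-coordinates satisfy 4 + 49 ≡ 0 (mod 53), so they are inverses. Their sum is ∞.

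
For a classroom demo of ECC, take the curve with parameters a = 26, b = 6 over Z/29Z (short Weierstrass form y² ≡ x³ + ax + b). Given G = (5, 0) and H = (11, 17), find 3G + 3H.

First 3G:
Repeated addition: build up to 3G.
2G: (5, 0) + (5, 0): same x and y₁ ≡ -y₂, so the sum is the point at infinity.
3G: the point at infinity + (5, 0) = (5, 0) (identity).
3G = (5, 0).
Next 3H:
Repeated addition: build up to 3H.
2H: tangent at (11, 17): λ = (3·11² + 26)/(2·17) ≡ 12/5. 5⁻¹ ≡ 6 (mod 29) since 5·6 = 30 ≡ 1, so λ ≡ 12·6 ≡ 14.
  x = λ² - 11 - 11 = 196 - 22 ≡ 0; y = λ·(11 - 0) - 17 ≡ 21. → (0, 21)
3H: (0, 21) + (11, 17). λ = (17 - 21)/(11 - 0) ≡ 25/11 mod 29. 11⁻¹ ≡ 8 (mod 29), so λ ≡ 26.
  x = λ² - 0 - 11 = 676 - 11 ≡ 27; y = λ·(0 - 27) - 21 ≡ 2. → (27, 2)
3H = (27, 2).
Finally 3G + 3H:
(5, 0) + (27, 2). λ = (2 - 0)/(27 - 5) ≡ 2/22 mod 29. 22⁻¹ ≡ 4 (mod 29), so λ ≡ 8.
  x = λ² - 5 - 27 = 64 - 32 ≡ 3; y = λ·(5 - 3) - 0 ≡ 16. → (3, 16)

(3, 16)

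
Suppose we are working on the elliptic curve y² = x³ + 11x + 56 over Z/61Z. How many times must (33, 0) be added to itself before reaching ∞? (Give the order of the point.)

2

2P: (33, 0) + (33, 0): same x and y₁ ≡ -y₂, so the sum is ∞.
2P = ∞, so the order is 2.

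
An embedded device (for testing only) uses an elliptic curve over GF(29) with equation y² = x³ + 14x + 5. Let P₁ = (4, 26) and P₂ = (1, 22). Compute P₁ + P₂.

(4, 26) + (1, 22). λ = (22 - 26)/(1 - 4) ≡ 25/26 mod 29. 26⁻¹ ≡ 19 (mod 29) since 26·19 = 494 ≡ 1, so λ ≡ 11.
  x = λ² - 4 - 1 = 121 - 5 ≡ 0; y = λ·(4 - 0) - 26 ≡ 18. → (0, 18)

(0, 18)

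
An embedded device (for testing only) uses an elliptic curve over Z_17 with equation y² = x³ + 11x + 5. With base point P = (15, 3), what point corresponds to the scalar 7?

Repeated addition: build up to 7P.
2P: tangent at (15, 3): λ = (3·15² + 11)/(2·3) ≡ 6/6. 6⁻¹ ≡ 3 (mod 17), so λ ≡ 6·3 ≡ 1.
  x = λ² - 15 - 15 = 1 - 30 ≡ 5; y = λ·(15 - 5) - 3 ≡ 7. → (5, 7)
3P: (5, 7) + (15, 3). λ = (3 - 7)/(15 - 5) ≡ 13/10 mod 17. 10⁻¹ ≡ 12 (mod 17) since 10·12 = 120 ≡ 1, so λ ≡ 3.
  x = λ² - 5 - 15 = 9 - 20 ≡ 6; y = λ·(5 - 6) - 7 ≡ 7. → (6, 7)
4P: (6, 7) + (15, 3). λ = (3 - 7)/(15 - 6) ≡ 13/9 mod 17. 9⁻¹ ≡ 2 (mod 17), so λ ≡ 9.
  x = λ² - 6 - 15 = 81 - 21 ≡ 9; y = λ·(6 - 9) - 7 ≡ 0. → (9, 0)
5P: (9, 0) + (15, 3). λ = (3 - 0)/(15 - 9) ≡ 3/6 mod 17. 6⁻¹ ≡ 3 (mod 17), so λ ≡ 9.
  x = λ² - 9 - 15 = 81 - 24 ≡ 6; y = λ·(9 - 6) - 0 ≡ 10. → (6, 10)
6P: (6, 10) + (15, 3). λ = (3 - 10)/(15 - 6) ≡ 10/9 mod 17. 9⁻¹ ≡ 2 (mod 17), so λ ≡ 3.
  x = λ² - 6 - 15 = 9 - 21 ≡ 5; y = λ·(6 - 5) - 10 ≡ 10. → (5, 10)
7P: (5, 10) + (15, 3). λ = (3 - 10)/(15 - 5) ≡ 10/10 mod 17. 10⁻¹ ≡ 12 (mod 17), so λ ≡ 1.
  x = λ² - 5 - 15 = 1 - 20 ≡ 15; y = λ·(5 - 15) - 10 ≡ 14. → (15, 14)

(15, 14)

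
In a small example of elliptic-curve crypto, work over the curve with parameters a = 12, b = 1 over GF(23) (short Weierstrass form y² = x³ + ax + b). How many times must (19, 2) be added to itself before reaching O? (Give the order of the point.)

8

2P: tangent at (19, 2): λ = (3·19² + 12)/(2·2) ≡ 14/4. 4⁻¹ ≡ 6 (mod 23) since 4·6 = 24 ≡ 1, so λ ≡ 14·6 ≡ 15.
  x = λ² - 19 - 19 = 225 - 38 ≡ 3; y = λ·(19 - 3) - 2 ≡ 8. → (3, 8)
3P: (3, 8) + (19, 2). λ = (2 - 8)/(19 - 3) ≡ 17/16 mod 23. 16⁻¹ ≡ 13 (mod 23), so λ ≡ 14.
  x = λ² - 3 - 19 = 196 - 22 ≡ 13; y = λ·(3 - 13) - 8 ≡ 13. → (13, 13)
4P: (13, 13) + (19, 2). λ = (2 - 13)/(19 - 13) ≡ 12/6 mod 23. 6⁻¹ ≡ 4 (mod 23) since 6·4 = 24 ≡ 1, so λ ≡ 2.
  x = λ² - 13 - 19 = 4 - 32 ≡ 18; y = λ·(13 - 18) - 13 ≡ 0. → (18, 0)
5P: (18, 0) + (19, 2). λ = (2 - 0)/(19 - 18) ≡ 2/1 mod 23. 1⁻¹ ≡ 1 (mod 23), so λ ≡ 2.
  x = λ² - 18 - 19 = 4 - 37 ≡ 13; y = λ·(18 - 13) - 0 ≡ 10. → (13, 10)
6P: (13, 10) + (19, 2). λ = (2 - 10)/(19 - 13) ≡ 15/6 mod 23. 6⁻¹ ≡ 4 (mod 23) since 6·4 = 24 ≡ 1, so λ ≡ 14.
  x = λ² - 13 - 19 = 196 - 32 ≡ 3; y = λ·(13 - 3) - 10 ≡ 15. → (3, 15)
7P: (3, 15) + (19, 2). λ = (2 - 15)/(19 - 3) ≡ 10/16 mod 23. 16⁻¹ ≡ 13 (mod 23), so λ ≡ 15.
  x = λ² - 3 - 19 = 225 - 22 ≡ 19; y = λ·(3 - 19) - 15 ≡ 21. → (19, 21)
8P: (19, 21) + (19, 2): same x and y₁ ≡ -y₂, so the sum is O.
8P = O, so the order is 8.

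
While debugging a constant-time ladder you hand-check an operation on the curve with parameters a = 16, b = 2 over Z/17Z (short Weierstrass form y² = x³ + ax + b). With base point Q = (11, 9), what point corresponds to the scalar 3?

(1, 6)

Repeated addition: build up to 3Q.
2Q: tangent at (11, 9): λ = (3·11² + 16)/(2·9) ≡ 5/1. 1⁻¹ ≡ 1 (mod 17), so λ ≡ 5·1 ≡ 5.
  x = λ² - 11 - 11 = 25 - 22 ≡ 3; y = λ·(11 - 3) - 9 ≡ 14. → (3, 14)
3Q: (3, 14) + (11, 9). λ = (9 - 14)/(11 - 3) ≡ 12/8 mod 17. 8⁻¹ ≡ 15 (mod 17), so λ ≡ 10.
  x = λ² - 3 - 11 = 100 - 14 ≡ 1; y = λ·(3 - 1) - 14 ≡ 6. → (1, 6)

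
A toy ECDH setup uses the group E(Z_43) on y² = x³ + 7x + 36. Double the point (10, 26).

tangent at (10, 26): λ = (3·10² + 7)/(2·26) ≡ 6/9. 9⁻¹ ≡ 24 (mod 43) since 9·24 = 216 ≡ 1, so λ ≡ 6·24 ≡ 15.
  x = λ² - 10 - 10 = 225 - 20 ≡ 33; y = λ·(10 - 33) - 26 ≡ 16. → (33, 16)

(33, 16)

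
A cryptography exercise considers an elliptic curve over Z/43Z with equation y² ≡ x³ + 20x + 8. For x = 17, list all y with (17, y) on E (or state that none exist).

12, 31

x³ + 20x + 8 = 5261 ≡ 15 (mod 43).
Square roots of 15 mod 43: 12 and 31 (since 12² = 144 ≡ 15).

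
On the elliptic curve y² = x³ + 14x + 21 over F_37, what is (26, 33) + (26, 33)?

(6, 5)

tangent at (26, 33): λ = (3·26² + 14)/(2·33) ≡ 7/29. 29⁻¹ ≡ 23 (mod 37) since 29·23 = 667 ≡ 1, so λ ≡ 7·23 ≡ 13.
  x = λ² - 26 - 26 = 169 - 52 ≡ 6; y = λ·(26 - 6) - 33 ≡ 5. → (6, 5)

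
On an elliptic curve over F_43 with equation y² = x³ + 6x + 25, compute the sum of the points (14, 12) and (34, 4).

(33, 30)

(14, 12) + (34, 4). λ = (4 - 12)/(34 - 14) ≡ 35/20 mod 43. 20⁻¹ ≡ 28 (mod 43), so λ ≡ 34.
  x = λ² - 14 - 34 = 1156 - 48 ≡ 33; y = λ·(14 - 33) - 12 ≡ 30. → (33, 30)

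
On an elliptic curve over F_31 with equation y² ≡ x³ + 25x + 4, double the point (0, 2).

(10, 13)

tangent at (0, 2): λ = (3·0² + 25)/(2·2) ≡ 25/4. 4⁻¹ ≡ 8 (mod 31), so λ ≡ 25·8 ≡ 14.
  x = λ² - 0 - 0 = 196 - 0 ≡ 10; y = λ·(0 - 10) - 2 ≡ 13. → (10, 13)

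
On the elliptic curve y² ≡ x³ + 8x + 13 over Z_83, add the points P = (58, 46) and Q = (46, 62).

(58, 46) + (46, 62). λ = (62 - 46)/(46 - 58) ≡ 16/71 mod 83. 71⁻¹ ≡ 76 (mod 83), so λ ≡ 54.
  x = λ² - 58 - 46 = 2916 - 104 ≡ 73; y = λ·(58 - 73) - 46 ≡ 57. → (73, 57)

(73, 57)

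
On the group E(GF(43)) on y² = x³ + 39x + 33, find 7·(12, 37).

(6, 15)

Write P = (12, 37).
Repeated addition: build up to 7P.
2P: tangent at (12, 37): λ = (3·12² + 39)/(2·37) ≡ 41/31. 31⁻¹ ≡ 25 (mod 43), so λ ≡ 41·25 ≡ 36.
  x = λ² - 12 - 12 = 1296 - 24 ≡ 25; y = λ·(12 - 25) - 37 ≡ 11. → (25, 11)
3P: (25, 11) + (12, 37). λ = (37 - 11)/(12 - 25) ≡ 26/30 mod 43. 30⁻¹ ≡ 33 (mod 43), so λ ≡ 41.
  x = λ² - 25 - 12 = 1681 - 37 ≡ 10; y = λ·(25 - 10) - 11 ≡ 2. → (10, 2)
4P: (10, 2) + (12, 37). λ = (37 - 2)/(12 - 10) ≡ 35/2 mod 43. 2⁻¹ ≡ 22 (mod 43) since 2·22 = 44 ≡ 1, so λ ≡ 39.
  x = λ² - 10 - 12 = 1521 - 22 ≡ 37; y = λ·(10 - 37) - 2 ≡ 20. → (37, 20)
5P: (37, 20) + (12, 37). λ = (37 - 20)/(12 - 37) ≡ 17/18 mod 43. 18⁻¹ ≡ 12 (mod 43), so λ ≡ 32.
  x = λ² - 37 - 12 = 1024 - 49 ≡ 29; y = λ·(37 - 29) - 20 ≡ 21. → (29, 21)
6P: (29, 21) + (12, 37). λ = (37 - 21)/(12 - 29) ≡ 16/26 mod 43. 26⁻¹ ≡ 5 (mod 43), so λ ≡ 37.
  x = λ² - 29 - 12 = 1369 - 41 ≡ 38; y = λ·(29 - 38) - 21 ≡ 33. → (38, 33)
7P: (38, 33) + (12, 37). λ = (37 - 33)/(12 - 38) ≡ 4/17 mod 43. 17⁻¹ ≡ 38 (mod 43), so λ ≡ 23.
  x = λ² - 38 - 12 = 529 - 50 ≡ 6; y = λ·(38 - 6) - 33 ≡ 15. → (6, 15)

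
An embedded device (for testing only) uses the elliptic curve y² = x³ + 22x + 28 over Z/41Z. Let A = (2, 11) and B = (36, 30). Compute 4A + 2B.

First 4A:
Double-and-add on 4 = (100)₂. Start with A = (2, 11) for the leading 1-bit.
double: tangent at (2, 11): λ = (3·2² + 22)/(2·11) ≡ 34/22. 22⁻¹ ≡ 28 (mod 41) since 22·28 = 616 ≡ 1, so λ ≡ 34·28 ≡ 9.
  x = λ² - 2 - 2 = 81 - 4 ≡ 36; y = λ·(2 - 36) - 11 ≡ 11. → (36, 11)
double: tangent at (36, 11): λ = (3·36² + 22)/(2·11) ≡ 15/22. 22⁻¹ ≡ 28 (mod 41), so λ ≡ 15·28 ≡ 10.
  x = λ² - 36 - 36 = 100 - 72 ≡ 28; y = λ·(36 - 28) - 11 ≡ 28. → (28, 28)
4A = (28, 28).
Next 2B:
Repeated addition: build up to 2B.
2B: tangent at (36, 30): λ = (3·36² + 22)/(2·30) ≡ 15/19. 19⁻¹ ≡ 13 (mod 41) since 19·13 = 247 ≡ 1, so λ ≡ 15·13 ≡ 31.
  x = λ² - 36 - 36 = 961 - 72 ≡ 28; y = λ·(36 - 28) - 30 ≡ 13. → (28, 13)
2B = (28, 13).
Finally 4A + 2B:
(28, 28) + (28, 13): same x and y₁ ≡ -y₂, so the sum is O.

O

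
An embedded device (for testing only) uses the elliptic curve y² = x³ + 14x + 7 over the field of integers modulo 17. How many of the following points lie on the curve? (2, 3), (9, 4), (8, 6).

2

(2, 3): 3² ≡ 9, rhs ≡ 9 → on.
(9, 4): 4² ≡ 16, rhs ≡ 12 → off.
(8, 6): 6² ≡ 2, rhs ≡ 2 → on.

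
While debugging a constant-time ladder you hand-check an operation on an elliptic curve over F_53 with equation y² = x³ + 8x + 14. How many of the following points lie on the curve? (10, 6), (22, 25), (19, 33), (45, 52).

(10, 6): 6² ≡ 36, rhs ≡ 34 → off.
(22, 25): 25² ≡ 42, rhs ≡ 26 → off.
(19, 33): 33² ≡ 29, rhs ≡ 29 → on.
(45, 52): 52² ≡ 1, rhs ≡ 21 → off.

1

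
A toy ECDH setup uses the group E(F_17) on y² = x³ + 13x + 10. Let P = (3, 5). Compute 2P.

(10, 1)

tangent at (3, 5): λ = (3·3² + 13)/(2·5) ≡ 6/10. 10⁻¹ ≡ 12 (mod 17), so λ ≡ 6·12 ≡ 4.
  x = λ² - 3 - 3 = 16 - 6 ≡ 10; y = λ·(3 - 10) - 5 ≡ 1. → (10, 1)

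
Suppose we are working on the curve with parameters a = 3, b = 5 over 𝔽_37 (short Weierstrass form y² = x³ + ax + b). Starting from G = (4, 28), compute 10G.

Double-and-add on 10 = (1010)₂. Start with G = (4, 28) for the leading 1-bit.
double: tangent at (4, 28): λ = (3·4² + 3)/(2·28) ≡ 14/19. 19⁻¹ ≡ 2 (mod 37), so λ ≡ 14·2 ≡ 28.
  x = λ² - 4 - 4 = 784 - 8 ≡ 36; y = λ·(4 - 36) - 28 ≡ 1. → (36, 1)
double: tangent at (36, 1): λ = (3·36² + 3)/(2·1) ≡ 6/2. 2⁻¹ ≡ 19 (mod 37), so λ ≡ 6·19 ≡ 3.
  x = λ² - 36 - 36 = 9 - 72 ≡ 11; y = λ·(36 - 11) - 1 ≡ 0. → (11, 0)
add G: (11, 0) + (4, 28). λ = (28 - 0)/(4 - 11) ≡ 28/30 mod 37. 30⁻¹ ≡ 21 (mod 37) since 30·21 = 630 ≡ 1, so λ ≡ 33.
  x = λ² - 11 - 4 = 1089 - 15 ≡ 1; y = λ·(11 - 1) - 0 ≡ 34. → (1, 34)
double: tangent at (1, 34): λ = (3·1² + 3)/(2·34) ≡ 6/31. 31⁻¹ ≡ 6 (mod 37), so λ ≡ 6·6 ≡ 36.
  x = λ² - 1 - 1 = 1296 - 2 ≡ 36; y = λ·(1 - 36) - 34 ≡ 1. → (36, 1)

(36, 1)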